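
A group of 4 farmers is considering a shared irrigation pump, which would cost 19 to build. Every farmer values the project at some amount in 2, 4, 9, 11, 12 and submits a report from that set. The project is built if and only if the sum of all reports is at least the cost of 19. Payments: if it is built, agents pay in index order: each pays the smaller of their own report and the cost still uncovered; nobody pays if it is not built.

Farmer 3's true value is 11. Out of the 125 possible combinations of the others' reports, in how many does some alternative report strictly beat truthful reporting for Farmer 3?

74

Others report (2, 2, 9): truth gives 0; report 9 gives 2 > 0. Violating.
Others report (2, 2, 11): truth gives 0; report 4 gives 7 > 0. Violating.
Others report (2, 2, 12): truth gives 0; report 4 gives 7 > 0. Violating.
Others report (2, 4, 4): truth gives 0; report 9 gives 2 > 0. Violating.
Others report (2, 2, 2): truth gives 0; no alternative beats it.
Others report (2, 2, 4): truth gives 0; no alternative beats it.
(Checking all 125 profiles: 74 have a profitable deviation, 51 do not.)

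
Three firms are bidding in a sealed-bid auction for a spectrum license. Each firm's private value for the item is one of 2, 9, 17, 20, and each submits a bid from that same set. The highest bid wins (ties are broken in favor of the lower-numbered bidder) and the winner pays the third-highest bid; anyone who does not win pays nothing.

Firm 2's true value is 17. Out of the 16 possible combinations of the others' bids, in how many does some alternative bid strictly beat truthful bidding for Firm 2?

Others bid (2, 20): truth gives 0; bid 20 gives 15 > 0. Violating.
Others bid (9, 20): truth gives 0; bid 20 gives 8 > 0. Violating.
Others bid (17, 2): truth gives 0; bid 20 gives 15 > 0. Violating.
Others bid (17, 9): truth gives 0; bid 20 gives 8 > 0. Violating.
Others bid (2, 2): truth gives 15; no alternative beats it.
Others bid (2, 9): truth gives 15; no alternative beats it.
(Checking all 16 profiles: 4 have a profitable deviation, 12 do not.)

4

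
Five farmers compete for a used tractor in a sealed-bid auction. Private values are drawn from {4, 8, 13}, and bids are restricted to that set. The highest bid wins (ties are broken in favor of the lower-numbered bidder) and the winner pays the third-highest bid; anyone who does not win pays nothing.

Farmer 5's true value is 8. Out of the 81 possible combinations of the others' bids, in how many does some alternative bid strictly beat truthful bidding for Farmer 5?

4

Others bid (4, 4, 4, 8): truth gives 0; bid 13 gives 4 > 0. Violating.
Others bid (4, 4, 8, 4): truth gives 0; bid 13 gives 4 > 0. Violating.
Others bid (4, 8, 4, 4): truth gives 0; bid 13 gives 4 > 0. Violating.
Others bid (8, 4, 4, 4): truth gives 0; bid 13 gives 4 > 0. Violating.
Others bid (4, 4, 4, 4): truth gives 4; no alternative beats it.
Others bid (4, 4, 4, 13): truth gives 0; no alternative beats it.
(Checking all 81 profiles: 4 have a profitable deviation, 77 do not.)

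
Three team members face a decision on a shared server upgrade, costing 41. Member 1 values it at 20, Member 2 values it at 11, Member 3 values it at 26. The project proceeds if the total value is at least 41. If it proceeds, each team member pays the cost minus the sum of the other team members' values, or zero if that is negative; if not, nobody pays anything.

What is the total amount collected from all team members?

Total value 57 ≥ cost 41, so it is built.
Member 1: others sum to 37; max(0, 41 - 37) = 4.
Member 2: others sum to 46; max(0, 41 - 46) = 0.
Member 3: others sum to 31; max(0, 41 - 31) = 10.
Total collected = 4 + 0 + 10 = 14.

14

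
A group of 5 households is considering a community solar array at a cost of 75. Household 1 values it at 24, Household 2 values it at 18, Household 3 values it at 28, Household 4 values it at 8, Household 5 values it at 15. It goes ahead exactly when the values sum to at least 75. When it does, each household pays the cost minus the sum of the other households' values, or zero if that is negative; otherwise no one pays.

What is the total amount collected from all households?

Total value 93 ≥ cost 75, so it is built.
Household 1: others sum to 69; max(0, 75 - 69) = 6.
Household 2: others sum to 75; max(0, 75 - 75) = 0.
Household 3: others sum to 65; max(0, 75 - 65) = 10.
Household 4: others sum to 85; max(0, 75 - 85) = 0.
Household 5: others sum to 78; max(0, 75 - 78) = 0.
Total collected = 6 + 0 + 10 + 0 + 0 = 16.

16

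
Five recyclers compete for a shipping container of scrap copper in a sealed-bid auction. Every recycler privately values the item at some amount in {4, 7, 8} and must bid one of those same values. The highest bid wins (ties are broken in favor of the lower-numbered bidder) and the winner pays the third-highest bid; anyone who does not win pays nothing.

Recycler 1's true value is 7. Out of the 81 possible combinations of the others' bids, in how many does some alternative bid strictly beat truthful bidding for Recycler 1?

4

Others bid (4, 4, 4, 8): truth gives 0; bid 8 gives 3 > 0. Violating.
Others bid (4, 4, 8, 4): truth gives 0; bid 8 gives 3 > 0. Violating.
Others bid (4, 8, 4, 4): truth gives 0; bid 8 gives 3 > 0. Violating.
Others bid (8, 4, 4, 4): truth gives 0; bid 8 gives 3 > 0. Violating.
Others bid (4, 4, 4, 4): truth gives 3; no alternative beats it.
Others bid (4, 4, 4, 7): truth gives 3; no alternative beats it.
(Checking all 81 profiles: 4 have a profitable deviation, 77 do not.)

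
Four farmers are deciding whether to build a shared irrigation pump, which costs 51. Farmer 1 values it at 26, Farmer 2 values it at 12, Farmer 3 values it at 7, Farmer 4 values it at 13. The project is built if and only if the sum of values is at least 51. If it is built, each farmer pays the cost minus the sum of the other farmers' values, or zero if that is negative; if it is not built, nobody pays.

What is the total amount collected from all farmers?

30

Total value 58 ≥ cost 51, so it is built.
Farmer 1: others sum to 32; max(0, 51 - 32) = 19.
Farmer 2: others sum to 46; max(0, 51 - 46) = 5.
Farmer 3: others sum to 51; max(0, 51 - 51) = 0.
Farmer 4: others sum to 45; max(0, 51 - 45) = 6.
Total collected = 19 + 5 + 0 + 6 = 30.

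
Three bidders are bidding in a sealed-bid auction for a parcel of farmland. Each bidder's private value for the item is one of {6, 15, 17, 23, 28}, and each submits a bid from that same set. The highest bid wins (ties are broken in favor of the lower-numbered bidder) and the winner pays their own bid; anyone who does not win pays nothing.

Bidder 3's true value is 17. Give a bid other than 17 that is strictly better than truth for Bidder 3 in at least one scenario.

Suppose Bidder 1 bids 6 and Bidder 2 bids 6.
Bid 17: wins, pays 17, utility 17 - 17 = 0.
Bid 15: wins, pays 15, utility 17 - 15 = 2.
So bidding 15 beats truth here (2 > 0).

15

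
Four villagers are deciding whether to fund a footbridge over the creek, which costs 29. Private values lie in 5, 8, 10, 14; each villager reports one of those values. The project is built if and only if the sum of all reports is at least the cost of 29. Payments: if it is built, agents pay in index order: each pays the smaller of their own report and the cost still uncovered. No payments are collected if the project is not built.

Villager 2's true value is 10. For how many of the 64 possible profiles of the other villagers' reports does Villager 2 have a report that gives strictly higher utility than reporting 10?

57

Others report (5, 5, 14): truth gives 0; report 5 gives 5 > 0. Violating.
Others report (5, 8, 8): truth gives 0; report 8 gives 2 > 0. Violating.
Others report (5, 8, 10): truth gives 0; report 8 gives 2 > 0. Violating.
Others report (5, 8, 14): truth gives 0; report 5 gives 5 > 0. Violating.
Others report (5, 5, 5): truth gives 0; no alternative beats it.
Others report (5, 5, 8): truth gives 0; no alternative beats it.
(Checking all 64 profiles: 57 have a profitable deviation, 7 do not.)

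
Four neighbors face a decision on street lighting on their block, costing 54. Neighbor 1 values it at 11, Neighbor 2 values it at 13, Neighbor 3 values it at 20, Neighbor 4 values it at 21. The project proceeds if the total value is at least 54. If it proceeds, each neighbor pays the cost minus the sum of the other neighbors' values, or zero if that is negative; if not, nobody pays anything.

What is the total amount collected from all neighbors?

Total value 65 ≥ cost 54, so it is built.
Neighbor 1: others sum to 54; max(0, 54 - 54) = 0.
Neighbor 2: others sum to 52; max(0, 54 - 52) = 2.
Neighbor 3: others sum to 45; max(0, 54 - 45) = 9.
Neighbor 4: others sum to 44; max(0, 54 - 44) = 10.
Total collected = 0 + 2 + 9 + 10 = 21.

21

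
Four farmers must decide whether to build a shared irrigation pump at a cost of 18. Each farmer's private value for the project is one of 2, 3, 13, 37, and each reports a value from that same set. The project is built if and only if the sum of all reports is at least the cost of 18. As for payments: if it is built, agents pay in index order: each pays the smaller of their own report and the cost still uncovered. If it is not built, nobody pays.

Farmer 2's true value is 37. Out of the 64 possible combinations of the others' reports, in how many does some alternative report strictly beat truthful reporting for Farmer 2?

48

Others report (2, 2, 2): truth gives 21; report 13 gives 24 > 21. Violating.
Others report (2, 2, 3): truth gives 21; report 13 gives 24 > 21. Violating.
Others report (2, 2, 13): truth gives 21; report 2 gives 35 > 21. Violating.
Others report (2, 2, 37): truth gives 21; report 2 gives 35 > 21. Violating.
Others report (37, 2, 2): truth gives 37; no alternative beats it.
Others report (37, 2, 3): truth gives 37; no alternative beats it.
(Checking all 64 profiles: 48 have a profitable deviation, 16 do not.)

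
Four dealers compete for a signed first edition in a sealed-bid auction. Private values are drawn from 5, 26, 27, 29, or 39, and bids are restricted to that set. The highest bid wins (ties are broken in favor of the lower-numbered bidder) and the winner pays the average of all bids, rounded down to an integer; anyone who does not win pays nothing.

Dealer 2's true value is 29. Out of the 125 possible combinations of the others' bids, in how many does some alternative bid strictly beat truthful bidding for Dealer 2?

30

Others bid (5, 5, 5): truth gives 18; bid 26 gives 19 > 18. Violating.
Others bid (5, 5, 26): truth gives 13; bid 26 gives 14 > 13. Violating.
Others bid (5, 5, 39): truth gives 0; bid 39 gives 7 > 0. Violating.
Others bid (5, 26, 5): truth gives 13; bid 26 gives 14 > 13. Violating.
Others bid (5, 5, 27): truth gives 13; no alternative beats it.
Others bid (5, 5, 29): truth gives 12; no alternative beats it.
(Checking all 125 profiles: 30 have a profitable deviation, 95 do not.)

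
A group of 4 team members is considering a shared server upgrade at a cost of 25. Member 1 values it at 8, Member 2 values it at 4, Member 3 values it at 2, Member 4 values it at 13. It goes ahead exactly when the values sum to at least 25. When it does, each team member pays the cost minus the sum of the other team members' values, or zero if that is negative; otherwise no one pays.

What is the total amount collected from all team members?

Total value 27 ≥ cost 25, so it is built.
Member 1: others sum to 19; max(0, 25 - 19) = 6.
Member 2: others sum to 23; max(0, 25 - 23) = 2.
Member 3: others sum to 25; max(0, 25 - 25) = 0.
Member 4: others sum to 14; max(0, 25 - 14) = 11.
Total collected = 6 + 2 + 0 + 11 = 19.

19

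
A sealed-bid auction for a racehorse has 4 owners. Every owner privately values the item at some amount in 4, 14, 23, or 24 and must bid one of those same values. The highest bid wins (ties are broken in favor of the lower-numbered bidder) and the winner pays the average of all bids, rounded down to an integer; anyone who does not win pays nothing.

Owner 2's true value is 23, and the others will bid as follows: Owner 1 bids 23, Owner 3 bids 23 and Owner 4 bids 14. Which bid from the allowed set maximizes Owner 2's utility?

Bid 4: loses, pays 0, utility 0.
Bid 14: loses, pays 0, utility 0.
Bid 23: loses, pays 0, utility 0.
Bid 24: wins, pays 21, utility 23 - 21 = 2.
The best choice is 24 with utility 2.

24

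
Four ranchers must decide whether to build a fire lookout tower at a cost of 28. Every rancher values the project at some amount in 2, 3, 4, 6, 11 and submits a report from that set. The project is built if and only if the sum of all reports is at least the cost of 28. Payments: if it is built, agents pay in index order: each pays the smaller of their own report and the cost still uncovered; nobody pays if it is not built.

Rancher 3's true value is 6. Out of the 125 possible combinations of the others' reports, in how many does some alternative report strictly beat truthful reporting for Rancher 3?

13

Others report (2, 11, 11): truth gives 0; report 4 gives 2 > 0. Violating.
Others report (3, 11, 11): truth gives 0; report 3 gives 3 > 0. Violating.
Others report (4, 11, 11): truth gives 0; report 2 gives 4 > 0. Violating.
Others report (6, 11, 11): truth gives 0; report 2 gives 4 > 0. Violating.
Others report (2, 2, 2): truth gives 0; no alternative beats it.
Others report (2, 2, 3): truth gives 0; no alternative beats it.
(Checking all 125 profiles: 13 have a profitable deviation, 112 do not.)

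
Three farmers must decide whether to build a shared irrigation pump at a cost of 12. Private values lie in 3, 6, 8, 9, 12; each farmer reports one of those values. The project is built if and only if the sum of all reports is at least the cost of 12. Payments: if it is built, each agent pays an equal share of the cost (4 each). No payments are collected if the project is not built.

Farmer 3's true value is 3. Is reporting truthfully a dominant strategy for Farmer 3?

Check each profile of the others' reports and compare truth against every alternative report.
Others report (3, 3): truth gives 0, best alternative gives -1.
Others report (3, 6): truth gives -1, best alternative gives -1.
Others report (3, 8): truth gives -1, best alternative gives -1.
Others report (3, 9): truth gives -1, best alternative gives -1.
Others report (3, 12): truth gives -1, best alternative gives -1.
Others report (6, 3): truth gives -1, best alternative gives -1.
(Remaining 19 profiles checked similarly; truth is weakly best in each.)
In every case the truthful report is at least as good as any alternative, so it is a dominant strategy.

Yes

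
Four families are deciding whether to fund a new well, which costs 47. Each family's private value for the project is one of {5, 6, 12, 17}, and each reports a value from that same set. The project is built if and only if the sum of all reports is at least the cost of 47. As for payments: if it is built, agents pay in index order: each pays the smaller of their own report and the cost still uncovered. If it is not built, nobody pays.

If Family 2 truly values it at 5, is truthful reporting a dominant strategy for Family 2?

Check each profile of the others' reports and compare truth against every alternative report.
Others report (12, 12, 17): truth gives 0, best alternative gives -1.
Others report (12, 17, 12): truth gives 0, best alternative gives -1.
Others report (12, 17, 17): truth gives 0, best alternative gives -1.
Others report (17, 12, 12): truth gives 0, best alternative gives -1.
Others report (17, 12, 17): truth gives 0, best alternative gives -1.
Others report (17, 17, 12): truth gives 0, best alternative gives -1.
(Remaining 58 profiles checked similarly; truth is weakly best in each.)
In every case the truthful report is at least as good as any alternative, so it is a dominant strategy.

Yes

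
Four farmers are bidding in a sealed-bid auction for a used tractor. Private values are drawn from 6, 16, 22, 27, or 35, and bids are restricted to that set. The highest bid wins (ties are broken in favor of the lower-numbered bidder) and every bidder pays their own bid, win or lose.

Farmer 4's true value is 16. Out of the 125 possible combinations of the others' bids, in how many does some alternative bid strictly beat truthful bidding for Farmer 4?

Others bid (6, 6, 16): truth gives -16; bid 6 gives -6 > -16. Violating.
Others bid (6, 6, 22): truth gives -16; bid 6 gives -6 > -16. Violating.
Others bid (6, 6, 27): truth gives -16; bid 6 gives -6 > -16. Violating.
Others bid (6, 6, 35): truth gives -16; bid 6 gives -6 > -16. Violating.
Others bid (6, 6, 6): truth gives 0; no alternative beats it.
(Checking all 125 profiles: 124 have a profitable deviation, 1 does not.)

124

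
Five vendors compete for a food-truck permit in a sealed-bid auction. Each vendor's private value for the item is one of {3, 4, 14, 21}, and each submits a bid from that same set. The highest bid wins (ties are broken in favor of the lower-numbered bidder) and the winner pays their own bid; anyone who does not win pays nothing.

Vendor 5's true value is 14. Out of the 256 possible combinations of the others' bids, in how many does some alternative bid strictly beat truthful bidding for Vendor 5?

Others bid (3, 3, 3, 3): truth gives 0; bid 4 gives 10 > 0. Violating.
Others bid (3, 3, 3, 4): truth gives 0; no alternative beats it.
Others bid (3, 3, 3, 14): truth gives 0; no alternative beats it.
(Checking all 256 profiles: 1 has a profitable deviation, 255 do not.)

1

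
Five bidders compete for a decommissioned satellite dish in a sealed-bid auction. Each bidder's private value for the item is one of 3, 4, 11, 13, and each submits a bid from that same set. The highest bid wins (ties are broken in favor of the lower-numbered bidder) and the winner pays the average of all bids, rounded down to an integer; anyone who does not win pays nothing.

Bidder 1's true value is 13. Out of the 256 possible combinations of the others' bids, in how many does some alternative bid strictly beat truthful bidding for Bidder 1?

Others bid (3, 3, 3, 3): truth gives 8; bid 3 gives 10 > 8. Violating.
Others bid (3, 3, 3, 4): truth gives 8; bid 4 gives 10 > 8. Violating.
Others bid (3, 3, 4, 3): truth gives 8; bid 4 gives 10 > 8. Violating.
Others bid (3, 3, 4, 4): truth gives 8; bid 4 gives 10 > 8. Violating.
Others bid (3, 3, 3, 11): truth gives 7; no alternative beats it.
Others bid (3, 3, 3, 13): truth gives 6; no alternative beats it.
(Checking all 256 profiles: 42 have a profitable deviation, 214 do not.)

42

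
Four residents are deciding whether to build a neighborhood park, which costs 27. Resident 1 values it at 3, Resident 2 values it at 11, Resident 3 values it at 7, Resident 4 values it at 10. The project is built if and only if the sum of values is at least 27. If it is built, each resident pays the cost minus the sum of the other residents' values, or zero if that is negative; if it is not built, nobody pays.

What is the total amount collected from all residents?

16

Total value 31 ≥ cost 27, so it is built.
Resident 1: others sum to 28; max(0, 27 - 28) = 0.
Resident 2: others sum to 20; max(0, 27 - 20) = 7.
Resident 3: others sum to 24; max(0, 27 - 24) = 3.
Resident 4: others sum to 21; max(0, 27 - 21) = 6.
Total collected = 0 + 7 + 3 + 6 = 16.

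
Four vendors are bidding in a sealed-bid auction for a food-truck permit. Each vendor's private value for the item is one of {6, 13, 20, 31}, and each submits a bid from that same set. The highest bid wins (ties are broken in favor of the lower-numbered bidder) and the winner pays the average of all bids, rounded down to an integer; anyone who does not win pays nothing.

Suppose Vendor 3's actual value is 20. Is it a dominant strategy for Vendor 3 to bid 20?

Consider the case where Vendor 1 bids 6, Vendor 2 bids 6 and Vendor 4 bids 6.
Truthful bid 20: wins, pays 9, utility 20 - 9 = 11.
Bid 13 instead: wins, pays 7, utility 20 - 7 = 13.
Since 13 > 11, bidding 13 is strictly better here, so truthful bidding is not dominant.

No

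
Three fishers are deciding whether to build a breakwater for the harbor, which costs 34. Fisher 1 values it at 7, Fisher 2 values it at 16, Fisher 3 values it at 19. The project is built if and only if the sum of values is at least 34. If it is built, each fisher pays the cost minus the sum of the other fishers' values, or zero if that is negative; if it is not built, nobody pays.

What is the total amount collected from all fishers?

Total value 42 ≥ cost 34, so it is built.
Fisher 1: others sum to 35; max(0, 34 - 35) = 0.
Fisher 2: others sum to 26; max(0, 34 - 26) = 8.
Fisher 3: others sum to 23; max(0, 34 - 23) = 11.
Total collected = 0 + 8 + 11 = 19.

19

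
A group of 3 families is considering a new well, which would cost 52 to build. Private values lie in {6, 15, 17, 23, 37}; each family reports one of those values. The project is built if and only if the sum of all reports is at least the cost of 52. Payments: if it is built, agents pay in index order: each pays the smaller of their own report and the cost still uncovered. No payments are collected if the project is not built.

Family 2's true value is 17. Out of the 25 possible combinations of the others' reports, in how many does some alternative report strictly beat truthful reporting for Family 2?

Others report (6, 37): truth gives 0; report 15 gives 2 > 0. Violating.
Others report (15, 23): truth gives 0; report 15 gives 2 > 0. Violating.
Others report (15, 37): truth gives 0; report 6 gives 11 > 0. Violating.
Others report (17, 23): truth gives 0; report 15 gives 2 > 0. Violating.
Others report (6, 6): truth gives 0; no alternative beats it.
Others report (6, 15): truth gives 0; no alternative beats it.
(Checking all 25 profiles: 13 have a profitable deviation, 12 do not.)

13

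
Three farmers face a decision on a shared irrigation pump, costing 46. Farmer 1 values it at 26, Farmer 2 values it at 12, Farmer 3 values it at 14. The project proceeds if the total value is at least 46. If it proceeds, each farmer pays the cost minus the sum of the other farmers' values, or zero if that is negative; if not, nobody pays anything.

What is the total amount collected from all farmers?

34

Total value 52 ≥ cost 46, so it is built.
Farmer 1: others sum to 26; max(0, 46 - 26) = 20.
Farmer 2: others sum to 40; max(0, 46 - 40) = 6.
Farmer 3: others sum to 38; max(0, 46 - 38) = 8.
Total collected = 20 + 6 + 8 = 34.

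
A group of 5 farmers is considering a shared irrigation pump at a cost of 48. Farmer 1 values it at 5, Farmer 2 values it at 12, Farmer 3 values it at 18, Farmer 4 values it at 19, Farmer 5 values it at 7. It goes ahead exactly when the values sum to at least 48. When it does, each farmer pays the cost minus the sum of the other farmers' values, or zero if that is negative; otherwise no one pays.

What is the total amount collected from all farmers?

Total value 61 ≥ cost 48, so it is built.
Farmer 1: others sum to 56; max(0, 48 - 56) = 0.
Farmer 2: others sum to 49; max(0, 48 - 49) = 0.
Farmer 3: others sum to 43; max(0, 48 - 43) = 5.
Farmer 4: others sum to 42; max(0, 48 - 42) = 6.
Farmer 5: others sum to 54; max(0, 48 - 54) = 0.
Total collected = 0 + 0 + 5 + 6 + 0 = 11.

11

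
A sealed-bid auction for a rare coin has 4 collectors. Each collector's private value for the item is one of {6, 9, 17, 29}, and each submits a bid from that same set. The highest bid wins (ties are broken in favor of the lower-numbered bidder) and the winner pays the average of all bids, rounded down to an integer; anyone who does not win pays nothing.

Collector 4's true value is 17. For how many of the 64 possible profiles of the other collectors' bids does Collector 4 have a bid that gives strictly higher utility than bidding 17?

13

Others bid (6, 6, 6): truth gives 9; bid 9 gives 11 > 9. Violating.
Others bid (6, 6, 17): truth gives 0; bid 29 gives 3 > 0. Violating.
Others bid (6, 9, 17): truth gives 0; bid 29 gives 2 > 0. Violating.
Others bid (6, 17, 6): truth gives 0; bid 29 gives 3 > 0. Violating.
Others bid (6, 6, 9): truth gives 8; no alternative beats it.
Others bid (6, 6, 29): truth gives 0; no alternative beats it.
(Checking all 64 profiles: 13 have a profitable deviation, 51 do not.)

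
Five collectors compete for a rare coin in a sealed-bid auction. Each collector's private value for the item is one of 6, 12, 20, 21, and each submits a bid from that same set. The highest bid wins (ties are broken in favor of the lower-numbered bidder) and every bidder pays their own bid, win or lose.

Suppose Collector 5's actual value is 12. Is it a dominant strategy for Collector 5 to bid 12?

No

Consider the case where Collector 1 bids 6, Collector 2 bids 6, Collector 3 bids 6 and Collector 4 bids 12.
Truthful bid 12: loses but pays 12, utility -12.
Bid 6 instead: loses but pays 6, utility -6.
Since -6 > -12, bidding 6 is strictly better here, so truthful bidding is not dominant.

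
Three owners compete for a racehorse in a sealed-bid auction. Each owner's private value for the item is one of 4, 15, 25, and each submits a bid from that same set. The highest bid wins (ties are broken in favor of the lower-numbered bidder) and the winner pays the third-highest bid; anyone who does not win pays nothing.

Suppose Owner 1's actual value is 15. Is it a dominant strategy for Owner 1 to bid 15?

Consider the case where Owner 2 bids 4 and Owner 3 bids 25.
Truthful bid 15: loses, pays 0, utility 0.
Bid 25 instead: wins, pays 4, utility 15 - 4 = 11.
Since 11 > 0, bidding 25 is strictly better here, so truthful bidding is not dominant.

No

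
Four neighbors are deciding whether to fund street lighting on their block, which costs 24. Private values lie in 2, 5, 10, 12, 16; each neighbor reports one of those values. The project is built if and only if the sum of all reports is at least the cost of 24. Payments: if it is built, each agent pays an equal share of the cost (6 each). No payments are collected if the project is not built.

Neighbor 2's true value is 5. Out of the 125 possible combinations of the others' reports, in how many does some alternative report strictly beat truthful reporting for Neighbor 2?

12

Others report (2, 2, 16): truth gives -1; report 2 gives 0 > -1. Violating.
Others report (2, 5, 12): truth gives -1; report 2 gives 0 > -1. Violating.
Others report (2, 12, 5): truth gives -1; report 2 gives 0 > -1. Violating.
Others report (2, 16, 2): truth gives -1; report 2 gives 0 > -1. Violating.
Others report (2, 2, 2): truth gives 0; no alternative beats it.
Others report (2, 2, 5): truth gives 0; no alternative beats it.
(Checking all 125 profiles: 12 have a profitable deviation, 113 do not.)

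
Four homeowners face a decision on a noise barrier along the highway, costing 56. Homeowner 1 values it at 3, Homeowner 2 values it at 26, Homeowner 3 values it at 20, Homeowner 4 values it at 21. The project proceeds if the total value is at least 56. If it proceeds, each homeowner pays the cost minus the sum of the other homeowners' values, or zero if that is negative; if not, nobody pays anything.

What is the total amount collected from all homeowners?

Total value 70 ≥ cost 56, so it is built.
Homeowner 1: others sum to 67; max(0, 56 - 67) = 0.
Homeowner 2: others sum to 44; max(0, 56 - 44) = 12.
Homeowner 3: others sum to 50; max(0, 56 - 50) = 6.
Homeowner 4: others sum to 49; max(0, 56 - 49) = 7.
Total collected = 0 + 12 + 6 + 7 = 25.

25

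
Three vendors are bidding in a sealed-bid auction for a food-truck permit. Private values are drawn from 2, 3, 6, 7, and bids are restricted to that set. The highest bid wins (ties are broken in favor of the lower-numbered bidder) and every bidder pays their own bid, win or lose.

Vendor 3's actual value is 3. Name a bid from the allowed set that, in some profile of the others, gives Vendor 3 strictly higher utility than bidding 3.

2

Suppose Vendor 1 bids 2 and Vendor 2 bids 3.
Bid 3: loses but pays 3, utility -3.
Bid 2: loses but pays 2, utility -2.
So bidding 2 beats truth here (-2 > -3).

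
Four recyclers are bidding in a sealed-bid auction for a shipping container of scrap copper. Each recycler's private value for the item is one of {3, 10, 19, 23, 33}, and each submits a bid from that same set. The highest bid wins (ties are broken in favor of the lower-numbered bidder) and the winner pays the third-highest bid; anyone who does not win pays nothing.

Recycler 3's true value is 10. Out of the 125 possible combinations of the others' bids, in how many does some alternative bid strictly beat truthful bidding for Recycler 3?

9

Others bid (3, 3, 19): truth gives 0; bid 19 gives 7 > 0. Violating.
Others bid (3, 3, 23): truth gives 0; bid 23 gives 7 > 0. Violating.
Others bid (3, 3, 33): truth gives 0; bid 33 gives 7 > 0. Violating.
Others bid (3, 10, 3): truth gives 0; bid 19 gives 7 > 0. Violating.
Others bid (3, 3, 3): truth gives 7; no alternative beats it.
Others bid (3, 3, 10): truth gives 7; no alternative beats it.
(Checking all 125 profiles: 9 have a profitable deviation, 116 do not.)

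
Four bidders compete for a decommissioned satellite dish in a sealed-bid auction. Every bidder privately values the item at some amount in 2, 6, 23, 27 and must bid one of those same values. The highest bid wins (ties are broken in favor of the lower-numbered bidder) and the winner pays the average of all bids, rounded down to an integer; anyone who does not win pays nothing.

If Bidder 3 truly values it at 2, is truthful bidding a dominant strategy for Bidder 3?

Check each profile of the others' bids and compare truth against every alternative bid.
Others bid (2, 2, 6): truth gives 0, best alternative gives -2.
Others bid (2, 2, 2): truth gives 0, best alternative gives -1.
Others bid (2, 2, 23): truth gives 0, best alternative gives 0.
Others bid (2, 2, 27): truth gives 0, best alternative gives 0.
Others bid (2, 6, 2): truth gives 0, best alternative gives 0.
Others bid (2, 6, 6): truth gives 0, best alternative gives 0.
(Remaining 58 profiles checked similarly; truth is weakly best in each.)
In every case the truthful bid is at least as good as any alternative, so it is a dominant strategy.

Yes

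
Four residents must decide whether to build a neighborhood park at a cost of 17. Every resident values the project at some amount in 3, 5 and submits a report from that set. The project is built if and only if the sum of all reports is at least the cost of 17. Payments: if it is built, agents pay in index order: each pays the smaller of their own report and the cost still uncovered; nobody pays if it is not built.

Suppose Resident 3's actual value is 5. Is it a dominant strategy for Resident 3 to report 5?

Consider the case where Resident 1 reports 5, Resident 2 reports 5 and Resident 4 reports 5.
Truthful report 5: project built, pays 5, utility 5 - 5 = 0.
Report 3 instead: project built, pays 3, utility 5 - 3 = 2.
Since 2 > 0, reporting 3 is strictly better here, so truthful reporting is not dominant.

No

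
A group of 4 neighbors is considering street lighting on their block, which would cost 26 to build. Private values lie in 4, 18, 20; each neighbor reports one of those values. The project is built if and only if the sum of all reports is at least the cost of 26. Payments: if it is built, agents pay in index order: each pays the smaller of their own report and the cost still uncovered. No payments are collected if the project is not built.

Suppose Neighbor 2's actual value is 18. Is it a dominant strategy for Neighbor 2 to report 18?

Consider the case where Neighbor 1 reports 4, Neighbor 3 reports 4 and Neighbor 4 reports 18.
Truthful report 18: project built, pays 18, utility 18 - 18 = 0.
Report 4 instead: project built, pays 4, utility 18 - 4 = 14.
Since 14 > 0, reporting 4 is strictly better here, so truthful reporting is not dominant.

No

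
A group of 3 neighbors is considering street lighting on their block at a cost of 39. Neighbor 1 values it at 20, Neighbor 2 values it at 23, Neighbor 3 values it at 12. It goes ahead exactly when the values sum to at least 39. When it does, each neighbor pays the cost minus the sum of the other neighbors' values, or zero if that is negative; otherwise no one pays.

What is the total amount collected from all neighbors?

Total value 55 ≥ cost 39, so it is built.
Neighbor 1: others sum to 35; max(0, 39 - 35) = 4.
Neighbor 2: others sum to 32; max(0, 39 - 32) = 7.
Neighbor 3: others sum to 43; max(0, 39 - 43) = 0.
Total collected = 4 + 7 + 0 = 11.

11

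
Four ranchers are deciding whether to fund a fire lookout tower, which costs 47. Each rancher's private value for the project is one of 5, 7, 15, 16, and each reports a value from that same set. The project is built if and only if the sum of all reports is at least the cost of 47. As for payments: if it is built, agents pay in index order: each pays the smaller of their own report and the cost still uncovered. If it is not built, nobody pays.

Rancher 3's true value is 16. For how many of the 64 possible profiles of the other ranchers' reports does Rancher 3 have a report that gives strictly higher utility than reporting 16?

Others report (5, 15, 15): truth gives 0; report 15 gives 1 > 0. Violating.
Others report (5, 15, 16): truth gives 0; report 15 gives 1 > 0. Violating.
Others report (5, 16, 15): truth gives 0; report 15 gives 1 > 0. Violating.
Others report (5, 16, 16): truth gives 0; report 15 gives 1 > 0. Violating.
Others report (5, 5, 5): truth gives 0; no alternative beats it.
Others report (5, 5, 7): truth gives 0; no alternative beats it.
(Checking all 64 profiles: 30 have a profitable deviation, 34 do not.)

30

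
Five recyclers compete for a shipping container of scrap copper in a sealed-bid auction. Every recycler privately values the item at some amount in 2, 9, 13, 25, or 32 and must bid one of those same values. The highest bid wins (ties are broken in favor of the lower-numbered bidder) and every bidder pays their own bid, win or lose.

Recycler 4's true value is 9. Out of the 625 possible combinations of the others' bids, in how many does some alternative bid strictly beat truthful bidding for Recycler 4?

623

Others bid (2, 2, 2, 13): truth gives -9; bid 2 gives -2 > -9. Violating.
Others bid (2, 2, 2, 25): truth gives -9; bid 2 gives -2 > -9. Violating.
Others bid (2, 2, 2, 32): truth gives -9; bid 2 gives -2 > -9. Violating.
Others bid (2, 2, 9, 2): truth gives -9; bid 2 gives -2 > -9. Violating.
Others bid (2, 2, 2, 2): truth gives 0; no alternative beats it.
Others bid (2, 2, 2, 9): truth gives 0; no alternative beats it.
(Checking all 625 profiles: 623 have a profitable deviation, 2 do not.)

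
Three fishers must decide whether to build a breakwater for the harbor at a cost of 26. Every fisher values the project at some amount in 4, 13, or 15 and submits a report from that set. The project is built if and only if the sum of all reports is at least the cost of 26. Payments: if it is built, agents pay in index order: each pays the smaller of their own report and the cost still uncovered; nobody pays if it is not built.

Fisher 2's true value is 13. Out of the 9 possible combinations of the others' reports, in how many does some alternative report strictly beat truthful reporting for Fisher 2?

Others report (13, 13): truth gives 0; report 4 gives 9 > 0. Violating.
Others report (13, 15): truth gives 0; report 4 gives 9 > 0. Violating.
Others report (15, 13): truth gives 2; report 4 gives 9 > 2. Violating.
Others report (15, 15): truth gives 2; report 4 gives 9 > 2. Violating.
Others report (4, 4): truth gives 0; no alternative beats it.
Others report (4, 13): truth gives 0; no alternative beats it.
(Checking all 9 profiles: 4 have a profitable deviation, 5 do not.)

4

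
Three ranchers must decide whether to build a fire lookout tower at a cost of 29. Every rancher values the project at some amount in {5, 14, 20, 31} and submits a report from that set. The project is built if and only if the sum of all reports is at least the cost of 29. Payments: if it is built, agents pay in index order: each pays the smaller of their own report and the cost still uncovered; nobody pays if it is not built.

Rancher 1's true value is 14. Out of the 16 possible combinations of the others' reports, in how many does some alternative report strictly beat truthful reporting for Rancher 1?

13

Others report (5, 20): truth gives 0; report 5 gives 9 > 0. Violating.
Others report (5, 31): truth gives 0; report 5 gives 9 > 0. Violating.
Others report (14, 14): truth gives 0; report 5 gives 9 > 0. Violating.
Others report (14, 20): truth gives 0; report 5 gives 9 > 0. Violating.
Others report (5, 5): truth gives 0; no alternative beats it.
Others report (5, 14): truth gives 0; no alternative beats it.
(Checking all 16 profiles: 13 have a profitable deviation, 3 do not.)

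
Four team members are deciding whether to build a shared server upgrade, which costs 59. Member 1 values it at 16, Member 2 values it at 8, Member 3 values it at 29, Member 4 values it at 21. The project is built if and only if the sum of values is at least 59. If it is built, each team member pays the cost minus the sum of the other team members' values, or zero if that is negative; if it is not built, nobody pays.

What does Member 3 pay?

14

Total value 74 ≥ cost 59, so the project is built.
The other team members' values sum to 45.
Cost minus that sum is 59 - 45 = 14.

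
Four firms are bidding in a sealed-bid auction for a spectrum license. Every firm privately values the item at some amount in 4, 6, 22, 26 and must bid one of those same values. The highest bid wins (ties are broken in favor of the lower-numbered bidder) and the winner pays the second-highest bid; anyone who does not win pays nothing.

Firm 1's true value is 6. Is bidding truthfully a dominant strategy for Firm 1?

Yes

Check each profile of the others' bids and compare truth against every alternative bid.
Others bid (4, 4, 4): truth gives 2, best alternative gives 2.
Others bid (4, 4, 6): truth gives 0, best alternative gives 0.
Others bid (4, 4, 22): truth gives 0, best alternative gives 0.
Others bid (4, 4, 26): truth gives 0, best alternative gives 0.
Others bid (4, 6, 4): truth gives 0, best alternative gives 0.
Others bid (4, 6, 6): truth gives 0, best alternative gives 0.
(Remaining 58 profiles checked similarly; truth is weakly best in each.)
In every case the truthful bid is at least as good as any alternative, so it is a dominant strategy.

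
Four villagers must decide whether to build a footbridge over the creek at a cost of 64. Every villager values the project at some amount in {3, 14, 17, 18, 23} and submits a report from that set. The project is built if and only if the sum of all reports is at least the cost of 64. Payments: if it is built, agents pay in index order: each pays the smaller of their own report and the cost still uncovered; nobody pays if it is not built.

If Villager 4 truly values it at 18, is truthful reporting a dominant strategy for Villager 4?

Yes

Check each profile of the others' reports and compare truth against every alternative report.
Others report (18, 23, 23): truth gives 18, best alternative gives 18.
Others report (23, 18, 23): truth gives 18, best alternative gives 18.
Others report (23, 23, 18): truth gives 18, best alternative gives 18.
Others report (23, 23, 23): truth gives 18, best alternative gives 18.
Others report (17, 23, 23): truth gives 17, best alternative gives 17.
Others report (23, 17, 23): truth gives 17, best alternative gives 17.
(Remaining 119 profiles checked similarly; truth is weakly best in each.)
In every case the truthful report is at least as good as any alternative, so it is a dominant strategy.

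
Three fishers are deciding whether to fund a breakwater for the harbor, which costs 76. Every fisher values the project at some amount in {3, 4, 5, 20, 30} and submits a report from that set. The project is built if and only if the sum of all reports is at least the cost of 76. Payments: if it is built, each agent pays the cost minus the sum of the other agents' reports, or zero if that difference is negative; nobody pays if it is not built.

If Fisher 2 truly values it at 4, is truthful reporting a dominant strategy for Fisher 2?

Yes

Check each profile of the others' reports and compare truth against every alternative report.
Others report (3, 3): truth gives 0, best alternative gives 0.
Others report (3, 4): truth gives 0, best alternative gives 0.
Others report (3, 5): truth gives 0, best alternative gives 0.
Others report (3, 20): truth gives 0, best alternative gives 0.
Others report (3, 30): truth gives 0, best alternative gives 0.
Others report (4, 3): truth gives 0, best alternative gives 0.
(Remaining 19 profiles checked similarly; truth is weakly best in each.)
In every case the truthful report is at least as good as any alternative, so it is a dominant strategy.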